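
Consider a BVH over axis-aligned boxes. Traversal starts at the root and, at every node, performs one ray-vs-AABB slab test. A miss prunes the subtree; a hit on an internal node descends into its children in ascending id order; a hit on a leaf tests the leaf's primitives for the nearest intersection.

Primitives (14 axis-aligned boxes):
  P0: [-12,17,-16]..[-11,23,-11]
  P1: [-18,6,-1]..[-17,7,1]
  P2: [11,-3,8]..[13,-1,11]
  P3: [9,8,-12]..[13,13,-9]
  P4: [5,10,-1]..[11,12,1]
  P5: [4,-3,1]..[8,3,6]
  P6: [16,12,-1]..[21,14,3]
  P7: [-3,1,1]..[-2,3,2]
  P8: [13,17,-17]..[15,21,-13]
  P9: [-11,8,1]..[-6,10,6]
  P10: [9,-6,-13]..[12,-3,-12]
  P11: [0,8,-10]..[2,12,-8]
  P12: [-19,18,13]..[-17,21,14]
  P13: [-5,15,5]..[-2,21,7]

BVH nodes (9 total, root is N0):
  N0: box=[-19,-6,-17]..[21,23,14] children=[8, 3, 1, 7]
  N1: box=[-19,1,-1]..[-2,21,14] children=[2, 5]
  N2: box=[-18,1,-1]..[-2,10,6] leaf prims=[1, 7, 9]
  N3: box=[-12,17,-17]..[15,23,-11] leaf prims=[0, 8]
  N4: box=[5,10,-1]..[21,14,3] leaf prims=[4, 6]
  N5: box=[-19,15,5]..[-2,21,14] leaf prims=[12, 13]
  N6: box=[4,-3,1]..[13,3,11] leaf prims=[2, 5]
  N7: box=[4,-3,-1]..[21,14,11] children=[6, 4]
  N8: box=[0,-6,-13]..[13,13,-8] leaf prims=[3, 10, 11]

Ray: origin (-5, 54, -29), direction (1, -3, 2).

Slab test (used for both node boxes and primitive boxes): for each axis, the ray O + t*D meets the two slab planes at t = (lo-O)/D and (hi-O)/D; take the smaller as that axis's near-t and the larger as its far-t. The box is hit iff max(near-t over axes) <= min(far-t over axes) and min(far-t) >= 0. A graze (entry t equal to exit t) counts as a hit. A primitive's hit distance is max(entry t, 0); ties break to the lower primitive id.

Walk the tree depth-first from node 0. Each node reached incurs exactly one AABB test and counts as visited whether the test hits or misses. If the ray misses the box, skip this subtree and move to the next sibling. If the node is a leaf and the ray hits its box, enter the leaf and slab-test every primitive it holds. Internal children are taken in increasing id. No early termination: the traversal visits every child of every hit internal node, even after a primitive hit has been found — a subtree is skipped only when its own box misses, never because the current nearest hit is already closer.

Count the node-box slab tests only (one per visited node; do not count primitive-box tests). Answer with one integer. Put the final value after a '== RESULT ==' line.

Traverse from the root:
N0 x:[-14,26] y:[31/3,20] z:[6,43/2] -> hit [31/3,20], descend [1, 3, 7, 8]
  N1 x:[-14,3] y:[11,53/3] z:[14,43/2] -> miss, prune
  N3 x:[-7,20] y:[31/3,37/3] z:[6,9] -> miss, prune
  N7 x:[9,26] y:[40/3,19] z:[14,20] -> hit [14,19], descend [4, 6]
    N4 x:[10,26] y:[40/3,44/3] z:[14,16] -> hit [14,44/3] leaf, test {P4@t=14, P6(miss)}
    N6 x:[9,18] y:[17,19] z:[15,20] -> hit [17,18] leaf, test {P2(miss), P5(miss)}
  N8 x:[5,18] y:[41/3,20] z:[8,21/2] -> miss, prune

7 AABB tests over nodes [0, 1, 3, 7, 4, 6, 8]; 2 leaves entered; closest P4.

== RESULT ==
7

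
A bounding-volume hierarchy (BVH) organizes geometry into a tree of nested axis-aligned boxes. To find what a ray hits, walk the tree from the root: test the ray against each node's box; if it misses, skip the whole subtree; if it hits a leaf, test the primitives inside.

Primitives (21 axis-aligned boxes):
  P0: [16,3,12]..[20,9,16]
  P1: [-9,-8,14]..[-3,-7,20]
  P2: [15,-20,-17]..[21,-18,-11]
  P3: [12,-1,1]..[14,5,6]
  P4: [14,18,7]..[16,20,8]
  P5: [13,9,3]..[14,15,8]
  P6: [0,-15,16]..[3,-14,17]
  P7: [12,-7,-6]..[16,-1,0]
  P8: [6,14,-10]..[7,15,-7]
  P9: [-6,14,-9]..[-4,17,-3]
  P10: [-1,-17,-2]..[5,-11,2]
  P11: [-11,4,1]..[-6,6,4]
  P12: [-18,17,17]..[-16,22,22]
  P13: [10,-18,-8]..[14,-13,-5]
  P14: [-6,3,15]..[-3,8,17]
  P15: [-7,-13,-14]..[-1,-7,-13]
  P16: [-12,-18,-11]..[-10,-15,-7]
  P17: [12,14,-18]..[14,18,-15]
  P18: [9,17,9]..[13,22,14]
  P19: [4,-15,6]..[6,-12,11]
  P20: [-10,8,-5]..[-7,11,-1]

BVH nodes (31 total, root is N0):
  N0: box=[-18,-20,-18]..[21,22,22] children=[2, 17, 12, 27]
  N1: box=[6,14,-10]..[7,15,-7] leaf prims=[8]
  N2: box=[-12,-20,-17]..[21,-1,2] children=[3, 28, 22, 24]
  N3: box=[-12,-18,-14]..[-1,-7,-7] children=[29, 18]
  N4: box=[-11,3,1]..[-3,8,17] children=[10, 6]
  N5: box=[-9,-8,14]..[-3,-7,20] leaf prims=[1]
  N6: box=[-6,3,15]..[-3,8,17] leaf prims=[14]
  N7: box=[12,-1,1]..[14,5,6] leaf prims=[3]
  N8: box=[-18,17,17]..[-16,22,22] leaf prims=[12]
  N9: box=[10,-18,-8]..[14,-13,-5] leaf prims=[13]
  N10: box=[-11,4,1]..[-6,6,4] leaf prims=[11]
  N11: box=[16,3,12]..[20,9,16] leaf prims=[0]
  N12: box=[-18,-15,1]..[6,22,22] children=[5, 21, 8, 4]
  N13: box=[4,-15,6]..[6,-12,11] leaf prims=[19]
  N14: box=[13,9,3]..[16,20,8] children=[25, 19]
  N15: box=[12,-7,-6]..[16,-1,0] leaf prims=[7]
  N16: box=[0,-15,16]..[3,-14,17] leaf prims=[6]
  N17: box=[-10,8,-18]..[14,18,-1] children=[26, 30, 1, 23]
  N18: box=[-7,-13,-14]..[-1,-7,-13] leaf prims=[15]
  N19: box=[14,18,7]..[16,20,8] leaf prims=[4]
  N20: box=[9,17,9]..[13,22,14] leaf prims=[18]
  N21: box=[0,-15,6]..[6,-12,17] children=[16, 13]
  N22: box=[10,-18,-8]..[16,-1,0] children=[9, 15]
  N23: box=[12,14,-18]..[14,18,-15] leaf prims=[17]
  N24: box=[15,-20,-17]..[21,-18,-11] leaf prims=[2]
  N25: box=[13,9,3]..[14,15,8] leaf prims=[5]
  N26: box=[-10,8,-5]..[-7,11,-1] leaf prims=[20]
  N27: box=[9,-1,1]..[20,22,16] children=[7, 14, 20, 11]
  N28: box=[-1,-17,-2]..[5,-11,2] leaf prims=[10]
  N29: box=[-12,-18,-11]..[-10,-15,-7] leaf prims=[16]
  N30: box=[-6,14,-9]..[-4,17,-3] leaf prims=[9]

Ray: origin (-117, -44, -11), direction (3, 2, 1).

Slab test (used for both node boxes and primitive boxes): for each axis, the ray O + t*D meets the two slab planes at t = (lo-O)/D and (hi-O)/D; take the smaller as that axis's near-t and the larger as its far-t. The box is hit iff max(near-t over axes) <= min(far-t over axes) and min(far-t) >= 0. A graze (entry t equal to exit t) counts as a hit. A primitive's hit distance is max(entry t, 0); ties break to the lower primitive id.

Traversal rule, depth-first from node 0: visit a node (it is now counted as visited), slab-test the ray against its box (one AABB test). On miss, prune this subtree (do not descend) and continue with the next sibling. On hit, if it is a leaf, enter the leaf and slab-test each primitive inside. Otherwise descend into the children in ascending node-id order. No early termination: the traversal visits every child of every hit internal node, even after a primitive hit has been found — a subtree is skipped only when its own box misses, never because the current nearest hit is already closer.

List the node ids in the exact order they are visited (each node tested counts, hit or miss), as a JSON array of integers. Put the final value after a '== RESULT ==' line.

Trace the traversal:
N0 x:[33,46] y:[12,33] z:[-7,33] -> hit [33,33], descend [2, 12, 17, 27]
  N2 x:[35,46] y:[12,43/2] z:[-6,13] -> miss, prune
  N12 x:[33,41] y:[29/2,33] z:[12,33] -> hit [33,33], descend [4, 5, 8, 21]
    N4 x:[106/3,38] y:[47/2,26] z:[12,28] -> miss, prune
    N5 x:[36,38] y:[18,37/2] z:[25,31] -> miss, prune
    N8 x:[33,101/3] y:[61/2,33] z:[28,33] -> hit [33,33] leaf, test {P12@t=33}
    N21 x:[39,41] y:[29/2,16] z:[17,28] -> miss, prune
  N17 x:[107/3,131/3] y:[26,31] z:[-7,10] -> miss, prune
  N27 x:[42,137/3] y:[43/2,33] z:[12,27] -> miss, prune

Visited [0, 2, 12, 4, 5, 8, 21, 17, 27]. Tests: 9 box, 1 leaf. Nearest: P12.

== RESULT ==
[0, 2, 12, 4, 5, 8, 21, 17, 27]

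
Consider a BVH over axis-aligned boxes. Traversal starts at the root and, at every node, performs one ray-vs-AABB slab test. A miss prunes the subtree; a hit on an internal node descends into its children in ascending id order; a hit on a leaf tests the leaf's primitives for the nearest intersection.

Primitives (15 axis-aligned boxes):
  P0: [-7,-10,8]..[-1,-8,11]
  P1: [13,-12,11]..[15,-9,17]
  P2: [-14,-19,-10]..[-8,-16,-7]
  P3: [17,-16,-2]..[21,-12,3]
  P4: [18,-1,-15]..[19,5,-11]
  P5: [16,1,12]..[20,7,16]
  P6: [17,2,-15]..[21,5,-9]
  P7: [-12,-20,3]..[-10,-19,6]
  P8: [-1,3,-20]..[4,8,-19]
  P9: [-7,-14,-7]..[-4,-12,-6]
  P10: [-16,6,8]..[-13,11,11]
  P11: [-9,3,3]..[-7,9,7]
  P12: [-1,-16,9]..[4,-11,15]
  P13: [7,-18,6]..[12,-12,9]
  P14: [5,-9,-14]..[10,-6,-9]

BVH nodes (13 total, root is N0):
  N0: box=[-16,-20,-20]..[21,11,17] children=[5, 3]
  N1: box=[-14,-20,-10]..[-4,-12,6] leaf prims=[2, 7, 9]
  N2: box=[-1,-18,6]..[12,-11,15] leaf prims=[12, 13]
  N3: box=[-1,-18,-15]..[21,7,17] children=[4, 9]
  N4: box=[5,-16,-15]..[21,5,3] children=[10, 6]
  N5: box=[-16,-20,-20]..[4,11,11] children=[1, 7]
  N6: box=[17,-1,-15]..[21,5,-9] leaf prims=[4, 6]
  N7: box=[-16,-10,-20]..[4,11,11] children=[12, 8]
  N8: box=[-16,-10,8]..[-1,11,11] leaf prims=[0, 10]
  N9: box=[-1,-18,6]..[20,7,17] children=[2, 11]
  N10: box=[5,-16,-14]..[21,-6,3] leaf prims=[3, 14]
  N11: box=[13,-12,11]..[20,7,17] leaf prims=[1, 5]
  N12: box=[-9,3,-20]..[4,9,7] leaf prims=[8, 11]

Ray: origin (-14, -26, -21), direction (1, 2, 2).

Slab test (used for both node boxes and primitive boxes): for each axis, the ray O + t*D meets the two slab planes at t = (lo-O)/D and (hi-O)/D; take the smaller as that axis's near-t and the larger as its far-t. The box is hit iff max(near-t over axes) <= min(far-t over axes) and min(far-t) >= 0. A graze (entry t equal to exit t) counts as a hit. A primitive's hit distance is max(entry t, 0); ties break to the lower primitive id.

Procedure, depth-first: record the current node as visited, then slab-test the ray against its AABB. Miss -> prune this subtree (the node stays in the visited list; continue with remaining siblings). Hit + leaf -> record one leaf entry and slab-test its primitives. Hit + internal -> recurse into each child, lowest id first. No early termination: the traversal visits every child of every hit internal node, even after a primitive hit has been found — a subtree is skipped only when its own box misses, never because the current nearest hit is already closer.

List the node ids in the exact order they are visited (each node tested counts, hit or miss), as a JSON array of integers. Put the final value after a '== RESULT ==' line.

Trace the traversal:
N0 x:[-2,35] y:[3,37/2] z:[1/2,19] -> hit [3,37/2], descend [3, 5]
  N3 x:[13,35] y:[4,33/2] z:[3,19] -> hit [13,33/2], descend [4, 9]
    N4 x:[19,35] y:[5,31/2] z:[3,12] -> miss, prune
    N9 x:[13,34] y:[4,33/2] z:[27/2,19] -> hit [27/2,33/2], descend [2, 11]
      N2 x:[13,26] y:[4,15/2] z:[27/2,18] -> miss, prune
      N11 x:[27,34] y:[7,33/2] z:[16,19] -> miss, prune
  N5 x:[-2,18] y:[3,37/2] z:[1/2,16] -> hit [3,16], descend [1, 7]
    N1 x:[0,10] y:[3,7] z:[11/2,27/2] -> hit [11/2,7] leaf, test {P2(miss), P7(miss), P9@t=7}
    N7 x:[-2,18] y:[8,37/2] z:[1/2,16] -> hit [8,16], descend [8, 12]
      N8 x:[-2,13] y:[8,37/2] z:[29/2,16] -> miss, prune
      N12 x:[5,18] y:[29/2,35/2] z:[1/2,14] -> miss, prune

order=[0, 3, 4, 9, 2, 11, 5, 1, 7, 8, 12]  |boxes|=11  |leaves|=1  hit=P9

== RESULT ==
[0, 3, 4, 9, 2, 11, 5, 1, 7, 8, 12]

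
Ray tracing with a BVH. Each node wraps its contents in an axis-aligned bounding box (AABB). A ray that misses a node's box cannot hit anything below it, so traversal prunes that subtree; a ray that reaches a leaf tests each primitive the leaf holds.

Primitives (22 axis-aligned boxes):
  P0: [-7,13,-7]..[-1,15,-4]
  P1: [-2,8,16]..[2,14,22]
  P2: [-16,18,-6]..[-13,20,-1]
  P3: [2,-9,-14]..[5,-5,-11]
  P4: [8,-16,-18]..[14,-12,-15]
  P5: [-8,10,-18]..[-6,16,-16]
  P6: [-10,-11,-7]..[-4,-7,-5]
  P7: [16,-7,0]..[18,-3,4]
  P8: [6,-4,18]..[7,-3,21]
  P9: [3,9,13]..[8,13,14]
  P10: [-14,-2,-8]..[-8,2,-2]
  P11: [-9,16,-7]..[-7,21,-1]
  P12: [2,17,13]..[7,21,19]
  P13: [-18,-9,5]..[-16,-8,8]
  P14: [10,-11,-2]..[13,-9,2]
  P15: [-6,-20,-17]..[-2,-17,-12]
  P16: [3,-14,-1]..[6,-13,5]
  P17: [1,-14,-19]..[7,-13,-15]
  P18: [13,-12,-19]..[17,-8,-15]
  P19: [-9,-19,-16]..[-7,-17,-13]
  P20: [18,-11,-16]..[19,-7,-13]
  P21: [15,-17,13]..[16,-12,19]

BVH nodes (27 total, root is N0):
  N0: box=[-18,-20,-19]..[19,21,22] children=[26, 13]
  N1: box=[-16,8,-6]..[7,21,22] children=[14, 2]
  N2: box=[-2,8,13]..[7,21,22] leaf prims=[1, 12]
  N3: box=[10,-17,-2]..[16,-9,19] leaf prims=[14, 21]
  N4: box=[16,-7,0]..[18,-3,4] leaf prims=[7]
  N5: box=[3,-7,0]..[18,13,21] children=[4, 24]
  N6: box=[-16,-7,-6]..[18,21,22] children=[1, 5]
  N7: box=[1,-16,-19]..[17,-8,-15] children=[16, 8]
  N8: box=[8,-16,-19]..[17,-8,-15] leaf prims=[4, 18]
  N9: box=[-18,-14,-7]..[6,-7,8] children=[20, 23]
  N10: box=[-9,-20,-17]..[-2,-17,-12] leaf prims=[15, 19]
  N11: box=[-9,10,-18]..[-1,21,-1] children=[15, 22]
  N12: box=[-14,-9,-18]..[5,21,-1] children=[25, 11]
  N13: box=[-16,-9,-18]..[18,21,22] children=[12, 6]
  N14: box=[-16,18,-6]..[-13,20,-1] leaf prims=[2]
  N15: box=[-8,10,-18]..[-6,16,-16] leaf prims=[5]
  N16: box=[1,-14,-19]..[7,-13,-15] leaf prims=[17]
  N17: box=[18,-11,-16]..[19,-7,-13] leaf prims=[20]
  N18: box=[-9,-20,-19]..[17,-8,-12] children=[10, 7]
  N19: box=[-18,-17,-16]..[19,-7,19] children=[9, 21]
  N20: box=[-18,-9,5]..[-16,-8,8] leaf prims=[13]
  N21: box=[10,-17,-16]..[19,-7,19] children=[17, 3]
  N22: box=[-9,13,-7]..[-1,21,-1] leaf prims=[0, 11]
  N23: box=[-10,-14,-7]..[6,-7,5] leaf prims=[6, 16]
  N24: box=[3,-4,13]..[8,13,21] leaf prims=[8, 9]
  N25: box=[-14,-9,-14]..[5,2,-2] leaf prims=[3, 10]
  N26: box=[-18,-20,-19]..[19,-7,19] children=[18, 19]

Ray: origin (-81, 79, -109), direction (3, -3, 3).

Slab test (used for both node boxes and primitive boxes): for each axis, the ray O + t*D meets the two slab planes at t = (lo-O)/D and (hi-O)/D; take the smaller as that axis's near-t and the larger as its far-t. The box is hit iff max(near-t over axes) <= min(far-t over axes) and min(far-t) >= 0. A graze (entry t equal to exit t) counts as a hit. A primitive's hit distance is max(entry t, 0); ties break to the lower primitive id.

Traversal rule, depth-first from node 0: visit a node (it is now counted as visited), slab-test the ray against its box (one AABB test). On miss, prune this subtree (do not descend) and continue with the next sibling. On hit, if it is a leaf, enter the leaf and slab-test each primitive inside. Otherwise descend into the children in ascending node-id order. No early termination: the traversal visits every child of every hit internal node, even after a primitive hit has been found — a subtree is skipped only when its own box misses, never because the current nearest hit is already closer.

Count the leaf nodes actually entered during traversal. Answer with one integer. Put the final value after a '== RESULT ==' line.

Trace the traversal:
N0 x:[21,100/3] y:[58/3,33] z:[30,131/3] -> hit [30,33], descend [13, 26]
  N13 x:[65/3,33] y:[58/3,88/3] z:[91/3,131/3] -> miss, prune
  N26 x:[21,100/3] y:[86/3,33] z:[30,128/3] -> hit [30,33], descend [18, 19]
    N18 x:[24,98/3] y:[29,33] z:[30,97/3] -> hit [30,97/3], descend [7, 10]
      N7 x:[82/3,98/3] y:[29,95/3] z:[30,94/3] -> hit [30,94/3], descend [8, 16]
        N8 x:[89/3,98/3] y:[29,95/3] z:[30,94/3] -> hit [30,94/3] leaf, test {P4@t=91/3, P18(miss)}
        N16 x:[82/3,88/3] y:[92/3,31] z:[30,94/3] -> miss, prune
      N10 x:[24,79/3] y:[32,33] z:[92/3,97/3] -> miss, prune
    N19 x:[21,100/3] y:[86/3,32] z:[31,128/3] -> hit [31,32], descend [9, 21]
      N9 x:[21,29] y:[86/3,31] z:[34,39] -> miss, prune
      N21 x:[91/3,100/3] y:[86/3,32] z:[31,128/3] -> hit [31,32], descend [3, 17]
        N3 x:[91/3,97/3] y:[88/3,32] z:[107/3,128/3] -> miss, prune
        N17 x:[33,100/3] y:[86/3,30] z:[31,32] -> miss, prune

Summary -> nodes [0, 13, 26, 18, 7, 8, 16, 10, 19, 9, 21, 3, 17]; box-tests=13; leaf-entries=1; first=P4

== RESULT ==
1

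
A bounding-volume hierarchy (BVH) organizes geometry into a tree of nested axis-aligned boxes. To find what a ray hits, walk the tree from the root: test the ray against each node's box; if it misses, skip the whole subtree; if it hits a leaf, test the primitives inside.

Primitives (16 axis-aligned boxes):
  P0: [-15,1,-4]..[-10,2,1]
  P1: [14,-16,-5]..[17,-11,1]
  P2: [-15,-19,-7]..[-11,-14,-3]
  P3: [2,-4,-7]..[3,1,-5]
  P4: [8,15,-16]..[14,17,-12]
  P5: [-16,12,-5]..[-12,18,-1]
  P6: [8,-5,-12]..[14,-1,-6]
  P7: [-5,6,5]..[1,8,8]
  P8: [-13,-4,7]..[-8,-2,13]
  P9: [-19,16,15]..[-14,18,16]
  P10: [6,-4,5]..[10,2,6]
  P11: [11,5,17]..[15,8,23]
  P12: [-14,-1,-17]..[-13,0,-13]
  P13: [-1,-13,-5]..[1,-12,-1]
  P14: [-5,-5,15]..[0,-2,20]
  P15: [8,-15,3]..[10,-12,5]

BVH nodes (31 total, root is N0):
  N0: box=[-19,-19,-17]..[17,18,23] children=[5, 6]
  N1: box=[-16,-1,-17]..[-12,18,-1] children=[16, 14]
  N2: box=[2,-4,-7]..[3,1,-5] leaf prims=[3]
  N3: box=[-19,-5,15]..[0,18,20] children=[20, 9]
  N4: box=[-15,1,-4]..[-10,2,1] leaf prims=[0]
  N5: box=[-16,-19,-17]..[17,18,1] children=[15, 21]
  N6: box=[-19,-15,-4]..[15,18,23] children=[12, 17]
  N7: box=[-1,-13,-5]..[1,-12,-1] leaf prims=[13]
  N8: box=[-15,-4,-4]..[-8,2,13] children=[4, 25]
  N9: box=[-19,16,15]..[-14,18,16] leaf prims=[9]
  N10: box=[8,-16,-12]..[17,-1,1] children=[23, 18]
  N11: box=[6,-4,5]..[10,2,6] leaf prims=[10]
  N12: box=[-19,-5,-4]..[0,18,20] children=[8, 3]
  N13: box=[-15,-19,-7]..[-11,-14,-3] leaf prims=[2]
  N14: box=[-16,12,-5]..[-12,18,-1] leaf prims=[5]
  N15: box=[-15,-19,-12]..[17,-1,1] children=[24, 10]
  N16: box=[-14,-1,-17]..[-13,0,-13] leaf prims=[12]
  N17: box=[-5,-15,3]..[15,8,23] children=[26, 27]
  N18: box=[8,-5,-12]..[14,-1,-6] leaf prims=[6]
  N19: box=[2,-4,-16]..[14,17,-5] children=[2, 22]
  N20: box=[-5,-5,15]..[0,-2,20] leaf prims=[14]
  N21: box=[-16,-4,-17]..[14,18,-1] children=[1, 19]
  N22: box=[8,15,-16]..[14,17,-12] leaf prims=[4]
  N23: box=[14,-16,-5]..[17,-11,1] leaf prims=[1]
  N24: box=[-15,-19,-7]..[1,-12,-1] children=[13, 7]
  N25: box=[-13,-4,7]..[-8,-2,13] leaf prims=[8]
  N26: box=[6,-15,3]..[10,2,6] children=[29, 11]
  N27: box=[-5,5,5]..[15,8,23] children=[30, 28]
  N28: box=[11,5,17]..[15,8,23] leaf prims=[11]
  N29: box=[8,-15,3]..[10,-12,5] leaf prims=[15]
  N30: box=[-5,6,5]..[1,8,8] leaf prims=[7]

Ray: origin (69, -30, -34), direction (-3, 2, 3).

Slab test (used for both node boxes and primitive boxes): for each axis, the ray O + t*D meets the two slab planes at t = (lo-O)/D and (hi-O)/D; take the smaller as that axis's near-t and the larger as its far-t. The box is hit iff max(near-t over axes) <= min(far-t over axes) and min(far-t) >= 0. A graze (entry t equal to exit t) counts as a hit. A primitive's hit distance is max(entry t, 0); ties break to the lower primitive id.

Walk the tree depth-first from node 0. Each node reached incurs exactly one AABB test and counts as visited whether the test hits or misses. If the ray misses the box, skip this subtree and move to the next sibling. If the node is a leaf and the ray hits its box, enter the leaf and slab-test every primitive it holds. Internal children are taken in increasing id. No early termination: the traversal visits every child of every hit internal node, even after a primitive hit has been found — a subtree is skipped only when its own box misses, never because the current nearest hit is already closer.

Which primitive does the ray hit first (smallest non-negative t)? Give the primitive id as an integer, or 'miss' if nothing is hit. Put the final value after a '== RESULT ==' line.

Traverse from the root:
N0 x:[52/3,88/3] y:[11/2,24] z:[17/3,19] -> hit [52/3,19], descend [5, 6]
  N5 x:[52/3,85/3] y:[11/2,24] z:[17/3,35/3] -> miss, prune
  N6 x:[18,88/3] y:[15/2,24] z:[10,19] -> hit [18,19], descend [12, 17]
    N12 x:[23,88/3] y:[25/2,24] z:[10,18] -> miss, prune
    N17 x:[18,74/3] y:[15/2,19] z:[37/3,19] -> hit [18,19], descend [26, 27]
      N26 x:[59/3,21] y:[15/2,16] z:[37/3,40/3] -> miss, prune
      N27 x:[18,74/3] y:[35/2,19] z:[13,19] -> hit [18,19], descend [28, 30]
        N28 x:[18,58/3] y:[35/2,19] z:[17,19] -> hit [18,19] leaf, test {P11@t=18}
        N30 x:[68/3,74/3] y:[18,19] z:[13,14] -> miss, prune

order=[0, 5, 6, 12, 17, 26, 27, 28, 30]  |boxes|=9  |leaves|=1  hit=P11

== RESULT ==
11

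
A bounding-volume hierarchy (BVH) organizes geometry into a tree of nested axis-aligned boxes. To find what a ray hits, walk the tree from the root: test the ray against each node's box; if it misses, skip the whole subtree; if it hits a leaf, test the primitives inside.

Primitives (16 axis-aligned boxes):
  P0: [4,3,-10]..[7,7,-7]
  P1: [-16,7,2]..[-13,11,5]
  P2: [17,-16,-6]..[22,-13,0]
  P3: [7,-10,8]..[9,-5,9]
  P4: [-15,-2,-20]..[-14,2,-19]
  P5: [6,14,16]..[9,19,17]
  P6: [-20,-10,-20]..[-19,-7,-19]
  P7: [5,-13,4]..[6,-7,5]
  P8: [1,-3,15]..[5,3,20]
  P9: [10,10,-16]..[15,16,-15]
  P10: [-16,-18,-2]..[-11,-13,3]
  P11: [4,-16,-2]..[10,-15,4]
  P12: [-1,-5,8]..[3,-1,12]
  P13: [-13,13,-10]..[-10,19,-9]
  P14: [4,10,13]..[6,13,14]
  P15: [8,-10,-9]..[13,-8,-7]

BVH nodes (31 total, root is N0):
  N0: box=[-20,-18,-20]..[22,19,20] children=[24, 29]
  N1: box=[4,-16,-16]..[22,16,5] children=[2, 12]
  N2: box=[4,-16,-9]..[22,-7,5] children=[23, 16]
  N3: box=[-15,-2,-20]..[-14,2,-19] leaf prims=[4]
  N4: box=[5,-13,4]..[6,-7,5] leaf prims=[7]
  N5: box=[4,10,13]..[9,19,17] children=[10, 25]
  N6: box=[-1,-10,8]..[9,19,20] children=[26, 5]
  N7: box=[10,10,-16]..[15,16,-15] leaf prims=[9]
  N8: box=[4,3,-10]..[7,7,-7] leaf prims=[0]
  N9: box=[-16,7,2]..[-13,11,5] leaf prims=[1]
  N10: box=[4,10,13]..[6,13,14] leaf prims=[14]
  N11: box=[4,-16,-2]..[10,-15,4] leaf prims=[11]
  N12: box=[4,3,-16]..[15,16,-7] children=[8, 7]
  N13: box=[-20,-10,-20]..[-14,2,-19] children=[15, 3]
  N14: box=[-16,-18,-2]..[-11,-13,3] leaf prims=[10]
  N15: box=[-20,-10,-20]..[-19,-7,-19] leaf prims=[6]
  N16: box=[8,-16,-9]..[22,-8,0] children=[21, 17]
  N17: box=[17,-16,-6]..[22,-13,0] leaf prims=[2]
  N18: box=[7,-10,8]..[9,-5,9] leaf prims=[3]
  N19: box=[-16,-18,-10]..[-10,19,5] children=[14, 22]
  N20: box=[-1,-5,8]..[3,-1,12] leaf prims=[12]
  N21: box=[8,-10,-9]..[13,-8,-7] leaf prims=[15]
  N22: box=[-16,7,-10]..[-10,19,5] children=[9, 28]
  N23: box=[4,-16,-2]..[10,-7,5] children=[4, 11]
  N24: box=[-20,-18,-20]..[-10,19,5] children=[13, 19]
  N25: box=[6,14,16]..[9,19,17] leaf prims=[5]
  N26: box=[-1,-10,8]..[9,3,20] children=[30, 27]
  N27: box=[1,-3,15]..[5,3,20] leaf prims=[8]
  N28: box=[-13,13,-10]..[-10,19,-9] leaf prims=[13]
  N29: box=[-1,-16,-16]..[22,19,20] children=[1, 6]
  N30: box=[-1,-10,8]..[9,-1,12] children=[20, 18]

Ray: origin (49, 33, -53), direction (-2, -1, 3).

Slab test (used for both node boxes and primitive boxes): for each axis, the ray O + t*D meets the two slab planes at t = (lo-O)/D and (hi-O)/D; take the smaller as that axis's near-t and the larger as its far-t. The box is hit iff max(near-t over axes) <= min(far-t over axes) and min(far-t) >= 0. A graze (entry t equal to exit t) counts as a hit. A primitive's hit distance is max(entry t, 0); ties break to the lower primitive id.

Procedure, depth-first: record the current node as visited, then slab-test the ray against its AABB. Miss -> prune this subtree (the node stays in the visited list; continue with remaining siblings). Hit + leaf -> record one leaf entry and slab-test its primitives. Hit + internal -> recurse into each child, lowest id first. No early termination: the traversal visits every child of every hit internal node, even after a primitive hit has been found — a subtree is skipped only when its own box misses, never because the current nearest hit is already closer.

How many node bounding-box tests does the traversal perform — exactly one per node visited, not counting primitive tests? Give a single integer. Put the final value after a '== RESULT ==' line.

Traverse from the root:
N0 x:[27/2,69/2] y:[14,51] z:[11,73/3] -> hit [14,73/3], descend [24, 29]
  N24 x:[59/2,69/2] y:[14,51] z:[11,58/3] -> miss, prune
  N29 x:[27/2,25] y:[14,49] z:[37/3,73/3] -> hit [14,73/3], descend [1, 6]
    N1 x:[27/2,45/2] y:[17,49] z:[37/3,58/3] -> hit [17,58/3], descend [2, 12]
      N2 x:[27/2,45/2] y:[40,49] z:[44/3,58/3] -> miss, prune
      N12 x:[17,45/2] y:[17,30] z:[37/3,46/3] -> miss, prune
    N6 x:[20,25] y:[14,43] z:[61/3,73/3] -> hit [61/3,73/3], descend [5, 26]
      N5 x:[20,45/2] y:[14,23] z:[22,70/3] -> hit [22,45/2], descend [10, 25]
        N10 x:[43/2,45/2] y:[20,23] z:[22,67/3] -> hit [22,67/3] leaf, test {P14@t=22}
        N25 x:[20,43/2] y:[14,19] z:[23,70/3] -> miss, prune
      N26 x:[20,25] y:[30,43] z:[61/3,73/3] -> miss, prune

Visited [0, 24, 29, 1, 2, 12, 6, 5, 10, 25, 26]. Tests: 11 box, 1 leaf. Nearest: P14.

== RESULT ==
11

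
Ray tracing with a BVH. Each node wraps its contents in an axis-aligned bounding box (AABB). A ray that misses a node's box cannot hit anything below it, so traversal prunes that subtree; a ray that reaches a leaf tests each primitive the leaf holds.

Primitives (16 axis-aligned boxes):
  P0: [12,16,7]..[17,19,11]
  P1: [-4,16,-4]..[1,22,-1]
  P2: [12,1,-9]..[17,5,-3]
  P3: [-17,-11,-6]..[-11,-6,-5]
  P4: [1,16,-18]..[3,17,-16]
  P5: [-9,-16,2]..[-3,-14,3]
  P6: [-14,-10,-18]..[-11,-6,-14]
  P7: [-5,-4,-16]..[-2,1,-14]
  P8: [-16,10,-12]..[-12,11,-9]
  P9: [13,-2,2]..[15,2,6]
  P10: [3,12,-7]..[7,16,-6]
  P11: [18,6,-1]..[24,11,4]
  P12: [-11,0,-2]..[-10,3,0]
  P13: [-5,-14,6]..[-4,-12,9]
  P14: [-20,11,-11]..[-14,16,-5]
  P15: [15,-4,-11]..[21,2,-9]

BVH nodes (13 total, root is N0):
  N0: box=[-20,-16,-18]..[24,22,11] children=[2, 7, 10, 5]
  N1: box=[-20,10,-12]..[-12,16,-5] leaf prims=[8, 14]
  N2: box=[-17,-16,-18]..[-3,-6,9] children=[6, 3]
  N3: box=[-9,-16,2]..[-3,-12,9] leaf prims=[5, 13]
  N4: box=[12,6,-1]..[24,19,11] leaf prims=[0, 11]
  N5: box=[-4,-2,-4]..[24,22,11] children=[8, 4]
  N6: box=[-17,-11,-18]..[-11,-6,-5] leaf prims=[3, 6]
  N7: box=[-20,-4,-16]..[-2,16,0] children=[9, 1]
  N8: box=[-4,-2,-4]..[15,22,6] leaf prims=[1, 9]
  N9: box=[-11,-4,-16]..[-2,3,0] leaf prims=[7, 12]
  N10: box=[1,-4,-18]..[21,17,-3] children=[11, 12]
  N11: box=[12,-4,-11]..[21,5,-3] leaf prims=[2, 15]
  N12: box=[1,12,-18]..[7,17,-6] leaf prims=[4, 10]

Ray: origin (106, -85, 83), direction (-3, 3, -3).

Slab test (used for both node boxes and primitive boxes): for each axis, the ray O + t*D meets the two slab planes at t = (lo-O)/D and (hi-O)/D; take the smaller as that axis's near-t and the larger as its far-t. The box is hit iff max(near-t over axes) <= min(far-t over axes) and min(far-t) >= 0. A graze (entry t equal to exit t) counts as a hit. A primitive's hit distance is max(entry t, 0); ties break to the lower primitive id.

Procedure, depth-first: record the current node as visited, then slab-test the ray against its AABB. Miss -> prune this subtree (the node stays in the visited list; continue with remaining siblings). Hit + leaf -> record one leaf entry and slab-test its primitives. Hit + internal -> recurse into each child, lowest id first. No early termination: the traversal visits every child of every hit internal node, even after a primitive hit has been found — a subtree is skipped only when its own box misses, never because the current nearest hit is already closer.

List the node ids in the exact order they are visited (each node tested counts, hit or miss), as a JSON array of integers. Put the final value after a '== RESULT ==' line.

Walk:
N0 x:[82/3,42] y:[23,107/3] z:[24,101/3] -> hit [82/3,101/3], descend [2, 5, 7, 10]
  N2 x:[109/3,41] y:[23,79/3] z:[74/3,101/3] -> miss, prune
  N5 x:[82/3,110/3] y:[83/3,107/3] z:[24,29] -> hit [83/3,29], descend [4, 8]
    N4 x:[82/3,94/3] y:[91/3,104/3] z:[24,28] -> miss, prune
    N8 x:[91/3,110/3] y:[83/3,107/3] z:[77/3,29] -> miss, prune
  N7 x:[36,42] y:[27,101/3] z:[83/3,33] -> miss, prune
  N10 x:[85/3,35] y:[27,34] z:[86/3,101/3] -> hit [86/3,101/3], descend [11, 12]
    N11 x:[85/3,94/3] y:[27,30] z:[86/3,94/3] -> hit [86/3,30] leaf, test {P2@t=89/3, P15(miss)}
    N12 x:[33,35] y:[97/3,34] z:[89/3,101/3] -> hit [33,101/3] leaf, test {P4(miss), P10(miss)}

Visited [0, 2, 5, 4, 8, 7, 10, 11, 12]. Tests: 9 box, 2 leaf. Nearest: P2.

== RESULT ==
[0, 2, 5, 4, 8, 7, 10, 11, 12]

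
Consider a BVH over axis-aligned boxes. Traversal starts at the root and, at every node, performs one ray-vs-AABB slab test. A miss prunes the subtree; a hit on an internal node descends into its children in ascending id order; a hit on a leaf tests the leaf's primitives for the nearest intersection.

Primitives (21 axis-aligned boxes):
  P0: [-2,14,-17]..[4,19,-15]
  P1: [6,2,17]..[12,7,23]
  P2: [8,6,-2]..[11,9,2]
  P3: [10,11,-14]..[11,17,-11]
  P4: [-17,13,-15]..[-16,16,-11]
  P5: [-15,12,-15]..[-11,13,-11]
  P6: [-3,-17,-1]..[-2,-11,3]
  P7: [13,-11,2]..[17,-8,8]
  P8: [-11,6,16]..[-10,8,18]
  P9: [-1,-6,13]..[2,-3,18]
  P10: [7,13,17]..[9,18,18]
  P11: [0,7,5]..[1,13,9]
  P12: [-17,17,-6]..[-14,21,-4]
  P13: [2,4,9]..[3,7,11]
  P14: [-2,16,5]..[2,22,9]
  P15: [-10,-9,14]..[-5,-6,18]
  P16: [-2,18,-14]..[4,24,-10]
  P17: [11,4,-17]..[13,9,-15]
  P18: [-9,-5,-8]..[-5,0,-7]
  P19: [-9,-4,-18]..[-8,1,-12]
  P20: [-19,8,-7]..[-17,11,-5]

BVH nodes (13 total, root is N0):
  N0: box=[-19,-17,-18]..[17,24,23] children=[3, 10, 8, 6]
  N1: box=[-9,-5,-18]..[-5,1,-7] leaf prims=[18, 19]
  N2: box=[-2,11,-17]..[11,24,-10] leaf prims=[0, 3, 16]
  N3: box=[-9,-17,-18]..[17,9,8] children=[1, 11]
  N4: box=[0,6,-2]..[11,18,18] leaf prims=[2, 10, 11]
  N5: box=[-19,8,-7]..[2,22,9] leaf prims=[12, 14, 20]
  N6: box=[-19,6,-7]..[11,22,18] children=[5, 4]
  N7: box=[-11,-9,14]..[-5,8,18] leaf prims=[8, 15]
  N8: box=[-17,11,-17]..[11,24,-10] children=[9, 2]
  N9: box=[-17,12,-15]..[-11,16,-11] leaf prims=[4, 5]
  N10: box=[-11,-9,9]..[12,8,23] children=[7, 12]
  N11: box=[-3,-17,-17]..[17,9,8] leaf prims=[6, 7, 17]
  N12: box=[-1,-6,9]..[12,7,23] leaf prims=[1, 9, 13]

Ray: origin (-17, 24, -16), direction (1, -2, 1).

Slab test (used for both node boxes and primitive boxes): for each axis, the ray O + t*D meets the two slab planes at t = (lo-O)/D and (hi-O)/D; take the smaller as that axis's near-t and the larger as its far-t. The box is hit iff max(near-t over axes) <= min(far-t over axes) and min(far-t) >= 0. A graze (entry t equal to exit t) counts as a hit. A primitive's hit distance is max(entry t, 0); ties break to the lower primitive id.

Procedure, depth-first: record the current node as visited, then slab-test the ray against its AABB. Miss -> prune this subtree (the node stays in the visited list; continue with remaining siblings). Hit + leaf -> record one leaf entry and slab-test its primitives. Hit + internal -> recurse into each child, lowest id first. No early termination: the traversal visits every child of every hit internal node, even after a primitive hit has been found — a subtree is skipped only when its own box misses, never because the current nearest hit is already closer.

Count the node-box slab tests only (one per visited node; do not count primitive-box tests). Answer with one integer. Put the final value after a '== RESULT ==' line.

Trace the traversal:
N0 x:[-2,34] y:[0,41/2] z:[-2,39] -> hit [0,41/2], descend [3, 6, 8, 10]
  N3 x:[8,34] y:[15/2,41/2] z:[-2,24] -> hit [8,41/2], descend [1, 11]
    N1 x:[8,12] y:[23/2,29/2] z:[-2,9] -> miss, prune
    N11 x:[14,34] y:[15/2,41/2] z:[-1,24] -> hit [14,41/2] leaf, test {P6(miss), P7(miss), P17(miss)}
  N6 x:[-2,28] y:[1,9] z:[9,34] -> hit [9,9], descend [4, 5]
    N4 x:[17,28] y:[3,9] z:[14,34] -> miss, prune
    N5 x:[-2,19] y:[1,8] z:[9,25] -> miss, prune
  N8 x:[0,28] y:[0,13/2] z:[-1,6] -> hit [0,6], descend [2, 9]
    N2 x:[15,28] y:[0,13/2] z:[-1,6] -> miss, prune
    N9 x:[0,6] y:[4,6] z:[1,5] -> hit [4,5] leaf, test {P4(miss), P5(miss)}
  N10 x:[6,29] y:[8,33/2] z:[25,39] -> miss, prune

Summary -> nodes [0, 3, 1, 11, 6, 4, 5, 8, 2, 9, 10]; box-tests=11; leaf-entries=2; first=miss

== RESULT ==
11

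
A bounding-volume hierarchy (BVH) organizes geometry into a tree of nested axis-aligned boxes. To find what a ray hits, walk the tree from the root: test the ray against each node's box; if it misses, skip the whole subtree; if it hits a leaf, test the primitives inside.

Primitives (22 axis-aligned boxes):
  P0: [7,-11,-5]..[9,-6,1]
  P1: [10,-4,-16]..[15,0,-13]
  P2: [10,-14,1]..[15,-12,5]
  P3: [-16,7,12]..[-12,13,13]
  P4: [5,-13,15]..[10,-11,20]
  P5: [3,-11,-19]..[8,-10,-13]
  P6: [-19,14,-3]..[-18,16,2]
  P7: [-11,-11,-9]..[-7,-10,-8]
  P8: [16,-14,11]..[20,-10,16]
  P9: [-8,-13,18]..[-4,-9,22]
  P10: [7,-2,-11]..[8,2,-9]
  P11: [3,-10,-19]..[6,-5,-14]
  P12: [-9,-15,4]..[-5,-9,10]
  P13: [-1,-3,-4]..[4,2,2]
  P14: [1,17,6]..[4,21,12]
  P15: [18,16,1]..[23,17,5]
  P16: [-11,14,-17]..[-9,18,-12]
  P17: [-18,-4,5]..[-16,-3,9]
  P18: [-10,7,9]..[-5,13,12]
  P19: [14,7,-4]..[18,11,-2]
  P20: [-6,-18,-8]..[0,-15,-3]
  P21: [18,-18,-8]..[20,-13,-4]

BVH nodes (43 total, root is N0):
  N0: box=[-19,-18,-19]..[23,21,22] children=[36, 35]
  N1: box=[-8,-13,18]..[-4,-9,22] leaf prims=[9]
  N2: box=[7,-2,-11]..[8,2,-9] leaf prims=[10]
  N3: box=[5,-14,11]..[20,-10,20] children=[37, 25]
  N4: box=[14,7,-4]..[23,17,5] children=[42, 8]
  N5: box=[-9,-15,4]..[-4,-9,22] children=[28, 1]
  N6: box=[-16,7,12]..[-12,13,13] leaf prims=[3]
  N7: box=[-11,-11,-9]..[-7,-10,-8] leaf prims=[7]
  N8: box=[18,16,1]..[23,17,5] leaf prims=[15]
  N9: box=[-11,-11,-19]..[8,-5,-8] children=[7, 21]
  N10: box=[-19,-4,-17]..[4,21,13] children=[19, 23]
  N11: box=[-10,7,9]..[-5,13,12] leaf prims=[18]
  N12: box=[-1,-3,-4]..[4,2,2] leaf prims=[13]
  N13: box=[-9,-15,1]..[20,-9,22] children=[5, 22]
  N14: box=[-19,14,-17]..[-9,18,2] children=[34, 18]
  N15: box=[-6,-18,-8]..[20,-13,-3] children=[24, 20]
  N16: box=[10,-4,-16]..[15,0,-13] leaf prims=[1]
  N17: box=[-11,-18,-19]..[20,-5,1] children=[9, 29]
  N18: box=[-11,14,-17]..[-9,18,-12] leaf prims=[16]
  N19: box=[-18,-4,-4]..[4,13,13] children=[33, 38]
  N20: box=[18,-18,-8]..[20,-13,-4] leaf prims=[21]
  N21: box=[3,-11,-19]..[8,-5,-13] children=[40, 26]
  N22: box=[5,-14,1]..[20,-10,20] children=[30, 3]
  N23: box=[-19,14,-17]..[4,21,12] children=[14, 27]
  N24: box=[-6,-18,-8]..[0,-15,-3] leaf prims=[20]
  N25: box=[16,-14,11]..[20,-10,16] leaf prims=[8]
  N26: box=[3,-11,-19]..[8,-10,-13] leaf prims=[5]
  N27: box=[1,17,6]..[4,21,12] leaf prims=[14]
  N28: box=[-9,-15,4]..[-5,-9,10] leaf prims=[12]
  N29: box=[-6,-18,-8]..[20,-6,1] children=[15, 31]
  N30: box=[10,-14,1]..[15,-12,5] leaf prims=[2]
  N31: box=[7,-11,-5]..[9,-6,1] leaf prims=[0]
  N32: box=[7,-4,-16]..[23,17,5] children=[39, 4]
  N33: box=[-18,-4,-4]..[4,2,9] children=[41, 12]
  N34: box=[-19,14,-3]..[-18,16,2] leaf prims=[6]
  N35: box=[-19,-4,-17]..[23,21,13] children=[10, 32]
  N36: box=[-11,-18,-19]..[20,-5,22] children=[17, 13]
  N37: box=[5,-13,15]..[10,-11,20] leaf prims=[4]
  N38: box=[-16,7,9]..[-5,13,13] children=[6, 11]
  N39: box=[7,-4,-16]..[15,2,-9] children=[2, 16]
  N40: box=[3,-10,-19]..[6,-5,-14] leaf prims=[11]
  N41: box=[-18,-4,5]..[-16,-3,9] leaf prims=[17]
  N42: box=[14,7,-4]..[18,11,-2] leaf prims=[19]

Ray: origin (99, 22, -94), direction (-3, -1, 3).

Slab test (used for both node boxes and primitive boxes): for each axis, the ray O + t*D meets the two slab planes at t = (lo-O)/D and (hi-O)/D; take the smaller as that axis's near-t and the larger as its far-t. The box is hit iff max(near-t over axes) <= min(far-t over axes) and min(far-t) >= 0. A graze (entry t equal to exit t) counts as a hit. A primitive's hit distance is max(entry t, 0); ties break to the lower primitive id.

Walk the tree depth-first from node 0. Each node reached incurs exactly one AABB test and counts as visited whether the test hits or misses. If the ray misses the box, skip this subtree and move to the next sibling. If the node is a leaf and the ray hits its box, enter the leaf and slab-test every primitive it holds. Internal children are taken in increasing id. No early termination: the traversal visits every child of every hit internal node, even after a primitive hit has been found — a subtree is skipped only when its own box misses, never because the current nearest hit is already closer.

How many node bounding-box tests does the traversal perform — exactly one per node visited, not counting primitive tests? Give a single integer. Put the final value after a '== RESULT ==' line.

Walk:
N0 x:[76/3,118/3] y:[1,40] z:[25,116/3] -> hit [76/3,116/3], descend [35, 36]
  N35 x:[76/3,118/3] y:[1,26] z:[77/3,107/3] -> hit [77/3,26], descend [10, 32]
    N10 x:[95/3,118/3] y:[1,26] z:[77/3,107/3] -> miss, prune
    N32 x:[76/3,92/3] y:[5,26] z:[26,33] -> hit [26,26], descend [4, 39]
      N4 x:[76/3,85/3] y:[5,15] z:[30,33] -> miss, prune
      N39 x:[28,92/3] y:[20,26] z:[26,85/3] -> miss, prune
  N36 x:[79/3,110/3] y:[27,40] z:[25,116/3] -> hit [27,110/3], descend [13, 17]
    N13 x:[79/3,36] y:[31,37] z:[95/3,116/3] -> hit [95/3,36], descend [5, 22]
      N5 x:[103/3,36] y:[31,37] z:[98/3,116/3] -> hit [103/3,36], descend [1, 28]
        N1 x:[103/3,107/3] y:[31,35] z:[112/3,116/3] -> miss, prune
        N28 x:[104/3,36] y:[31,37] z:[98/3,104/3] -> hit [104/3,104/3] leaf, test {P12@t=104/3}
      N22 x:[79/3,94/3] y:[32,36] z:[95/3,38] -> miss, prune
    N17 x:[79/3,110/3] y:[27,40] z:[25,95/3] -> hit [27,95/3], descend [9, 29]
      N9 x:[91/3,110/3] y:[27,33] z:[25,86/3] -> miss, prune
      N29 x:[79/3,35] y:[28,40] z:[86/3,95/3] -> hit [86/3,95/3], descend [15, 31]
        N15 x:[79/3,35] y:[35,40] z:[86/3,91/3] -> miss, prune
        N31 x:[30,92/3] y:[28,33] z:[89/3,95/3] -> hit [30,92/3] leaf, test {P0@t=30}

17 AABB tests over nodes [0, 35, 10, 32, 4, 39, 36, 13, 5, 1, 28, 22, 17, 9, 29, 15, 31]; 2 leaves entered; closest P0.

== RESULT ==
17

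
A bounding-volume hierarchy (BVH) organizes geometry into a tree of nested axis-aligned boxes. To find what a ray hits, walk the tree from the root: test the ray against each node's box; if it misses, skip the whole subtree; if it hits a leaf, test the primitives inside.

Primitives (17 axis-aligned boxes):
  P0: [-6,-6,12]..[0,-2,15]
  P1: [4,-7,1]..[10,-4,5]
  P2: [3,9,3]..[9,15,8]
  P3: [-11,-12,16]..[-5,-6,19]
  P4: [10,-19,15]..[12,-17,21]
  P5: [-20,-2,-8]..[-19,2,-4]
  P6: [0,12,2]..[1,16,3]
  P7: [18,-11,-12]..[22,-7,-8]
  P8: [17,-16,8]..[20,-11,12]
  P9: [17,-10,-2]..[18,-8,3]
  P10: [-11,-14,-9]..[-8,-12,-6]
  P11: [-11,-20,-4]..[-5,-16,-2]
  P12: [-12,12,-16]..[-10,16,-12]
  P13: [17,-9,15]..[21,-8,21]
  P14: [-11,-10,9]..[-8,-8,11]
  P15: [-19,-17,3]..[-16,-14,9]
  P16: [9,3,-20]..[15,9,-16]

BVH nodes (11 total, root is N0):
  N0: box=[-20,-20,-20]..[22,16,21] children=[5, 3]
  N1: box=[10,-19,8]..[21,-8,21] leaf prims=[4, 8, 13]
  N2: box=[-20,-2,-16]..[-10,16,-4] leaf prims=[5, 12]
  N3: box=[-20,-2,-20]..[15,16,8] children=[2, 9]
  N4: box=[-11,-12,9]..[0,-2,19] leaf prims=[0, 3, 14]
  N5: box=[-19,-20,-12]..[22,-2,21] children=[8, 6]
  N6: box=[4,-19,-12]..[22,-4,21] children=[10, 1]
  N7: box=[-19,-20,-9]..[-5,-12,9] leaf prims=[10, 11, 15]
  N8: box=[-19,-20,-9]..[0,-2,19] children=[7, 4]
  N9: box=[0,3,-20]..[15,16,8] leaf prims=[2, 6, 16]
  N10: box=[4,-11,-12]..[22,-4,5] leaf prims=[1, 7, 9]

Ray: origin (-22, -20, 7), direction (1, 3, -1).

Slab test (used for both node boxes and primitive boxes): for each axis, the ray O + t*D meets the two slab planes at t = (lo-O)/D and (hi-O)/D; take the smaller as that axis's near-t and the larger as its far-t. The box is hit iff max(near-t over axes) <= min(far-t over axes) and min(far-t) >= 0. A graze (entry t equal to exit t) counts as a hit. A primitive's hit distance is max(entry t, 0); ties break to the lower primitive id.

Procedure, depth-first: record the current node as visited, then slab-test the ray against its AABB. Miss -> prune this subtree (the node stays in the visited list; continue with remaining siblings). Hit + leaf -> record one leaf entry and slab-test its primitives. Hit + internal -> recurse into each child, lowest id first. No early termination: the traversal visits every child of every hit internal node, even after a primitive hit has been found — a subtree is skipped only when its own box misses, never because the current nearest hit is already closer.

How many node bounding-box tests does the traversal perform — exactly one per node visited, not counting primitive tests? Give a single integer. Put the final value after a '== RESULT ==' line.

Traverse from the root:
N0 x:[2,44] y:[0,12] z:[-14,27] -> hit [2,12], descend [3, 5]
  N3 x:[2,37] y:[6,12] z:[-1,27] -> hit [6,12], descend [2, 9]
    N2 x:[2,12] y:[6,12] z:[11,23] -> hit [11,12] leaf, test {P5(miss), P12(miss)}
    N9 x:[22,37] y:[23/3,12] z:[-1,27] -> miss, prune
  N5 x:[3,44] y:[0,6] z:[-14,19] -> hit [3,6], descend [6, 8]
    N6 x:[26,44] y:[1/3,16/3] z:[-14,19] -> miss, prune
    N8 x:[3,22] y:[0,6] z:[-12,16] -> hit [3,6], descend [4, 7]
      N4 x:[11,22] y:[8/3,6] z:[-12,-2] -> miss, prune
      N7 x:[3,17] y:[0,8/3] z:[-2,16] -> miss, prune

Visited [0, 3, 2, 9, 5, 6, 8, 4, 7]. Tests: 9 box, 1 leaf. Nearest: miss.

== RESULT ==
9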